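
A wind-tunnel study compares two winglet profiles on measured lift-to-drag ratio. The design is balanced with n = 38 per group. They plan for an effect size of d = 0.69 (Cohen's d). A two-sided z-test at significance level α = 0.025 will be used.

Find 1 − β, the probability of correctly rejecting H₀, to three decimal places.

Noncentrality parameter: δ = d·√(n/2) = 0.69 × √(38/2) = 3.0076
Critical value for a two-sided test at α = 0.025: z_{α/2} = 2.241.
Power = Φ(δ − 2.241) + Φ(−δ − 2.241) = Φ(0.766) + Φ(-5.249) = 0.7782 + 0.0000 = 0.7782.

Power ≈ 0.778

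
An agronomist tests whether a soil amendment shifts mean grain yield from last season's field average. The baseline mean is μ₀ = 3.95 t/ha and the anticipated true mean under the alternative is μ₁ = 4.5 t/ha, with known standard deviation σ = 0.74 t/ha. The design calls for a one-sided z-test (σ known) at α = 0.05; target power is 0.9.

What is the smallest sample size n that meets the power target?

Standardized effect: d = |μ₁ − μ₀| / σ = |4.5 − 3.95| / 0.74 = 0.7432
Set Φ(δ − 1.645) = 0.9; then δ − 1.645 = Φ⁻¹(0.9) = 1.282, giving δ = 2.926.
δ = d·√n ⇒ n = (δ/d)² = (2.926 / 0.7432)² = 15.50.
Rounding up, n = 16.

n = 16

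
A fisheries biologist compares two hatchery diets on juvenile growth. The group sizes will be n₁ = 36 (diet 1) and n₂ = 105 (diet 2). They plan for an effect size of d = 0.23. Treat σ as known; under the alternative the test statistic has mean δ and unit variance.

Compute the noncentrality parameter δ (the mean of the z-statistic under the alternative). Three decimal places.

δ ≈ 1.191

δ = d / √(1/n₁ + 1/n₂) = 0.23 / √(1/36 + 1/105) = 1.1909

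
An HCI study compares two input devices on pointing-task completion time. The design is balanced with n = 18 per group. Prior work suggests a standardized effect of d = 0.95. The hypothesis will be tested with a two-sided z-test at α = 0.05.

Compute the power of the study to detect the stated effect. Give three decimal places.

Noncentrality parameter: δ = d·√(n/2) = 0.95 × √(18/2) = 2.8500
Two-sided α = 0.05 → critical value z_{0.025} = 1.960.
Power = Φ(δ − 1.960) + Φ(−δ − 1.960) = Φ(0.890) + Φ(-4.810) = 0.8133 + 0.0000 = 0.8133.

Power ≈ 0.813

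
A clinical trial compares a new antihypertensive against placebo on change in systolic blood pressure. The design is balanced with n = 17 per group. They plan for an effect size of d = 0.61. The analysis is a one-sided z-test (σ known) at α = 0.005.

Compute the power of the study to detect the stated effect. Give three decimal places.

Noncentrality parameter: δ = d·√(n/2) = 0.61 × √(17/2) = 1.7784
Critical value for a one-sided test at α = 0.005: z_α = 2.576.
Power = Φ(δ − 2.576) = Φ(-0.797) = 0.2126.

Power ≈ 0.213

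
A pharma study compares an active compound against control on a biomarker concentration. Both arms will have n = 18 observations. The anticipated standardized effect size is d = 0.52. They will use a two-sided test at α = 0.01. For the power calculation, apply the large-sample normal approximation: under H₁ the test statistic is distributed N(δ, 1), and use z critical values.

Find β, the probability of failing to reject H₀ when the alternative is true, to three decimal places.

β ≈ 0.845

Noncentrality parameter: δ = d·√(n/2) = 0.52 × √(18/2) = 1.5600
Two-sided α = 0.01 → critical value z_{0.005} = 2.576.
Power = Φ(δ − 2.576) + Φ(−δ − 2.576) = Φ(-1.016) + Φ(-4.136) = 0.1549 + 0.0000 = 0.1549.
Type II error: β = 1 − power = 1 − 0.1549 = 0.8451.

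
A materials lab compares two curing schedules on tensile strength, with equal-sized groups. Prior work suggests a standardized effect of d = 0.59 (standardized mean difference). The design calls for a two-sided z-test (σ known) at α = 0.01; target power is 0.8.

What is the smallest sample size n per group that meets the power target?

n = 68 per group

For power 0.8 need Φ(δ − z_{0.005}) = 0.8, so δ = z_{0.005} + z_{0.20} = 2.576 + 0.842 = 3.417.
(Ignoring the negligible lower-tail rejection probability gives the usual closed-form inversion.)
δ = d·√(n/2) ⇒ n = 2(δ/d)² = 2 × (3.417 / 0.59)² = 67.10.
Rounding up, n = 68 per group.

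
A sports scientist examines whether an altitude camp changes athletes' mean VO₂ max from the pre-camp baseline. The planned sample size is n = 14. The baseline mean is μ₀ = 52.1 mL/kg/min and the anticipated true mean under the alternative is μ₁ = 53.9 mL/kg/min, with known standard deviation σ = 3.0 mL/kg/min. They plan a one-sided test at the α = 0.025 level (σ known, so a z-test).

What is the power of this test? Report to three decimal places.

Power ≈ 0.612

Standardized effect: d = |μ₁ − μ₀| / σ = |53.9 − 52.1| / 3.0 = 0.6000
Noncentrality parameter: δ = d·√n = 0.6000 × √14 = 2.2450
One-sided α = 0.025 → critical value z_{0.025} = 1.960.
Power = Φ(δ − 1.960) = Φ(0.285) = 0.6122.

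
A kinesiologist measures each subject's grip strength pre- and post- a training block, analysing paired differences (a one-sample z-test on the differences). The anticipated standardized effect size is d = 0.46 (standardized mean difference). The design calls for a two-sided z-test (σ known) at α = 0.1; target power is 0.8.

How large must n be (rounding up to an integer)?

n = 30

Set Φ(δ − 1.645) = 0.8; then δ − 1.645 = Φ⁻¹(0.8) = 0.842, giving δ = 2.486.
(The Φ(−δ − z_{α/2}) term is vanishingly small for δ > 0 and is dropped in the standard sample-size formula.)
δ = d·√n ⇒ n = (δ/d)² = (2.486 / 0.46)² = 29.22.
Round up to the next whole unit.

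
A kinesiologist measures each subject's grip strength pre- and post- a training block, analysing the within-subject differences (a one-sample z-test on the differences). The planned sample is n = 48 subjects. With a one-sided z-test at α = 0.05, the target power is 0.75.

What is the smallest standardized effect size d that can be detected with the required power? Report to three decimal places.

d ≈ 0.335

Need Φ(δ − 1.645) = 0.75, so δ = 1.645 + 0.674 = 2.319.
δ = d·√n ⇒ d = δ/√n = 2.319/√48 = 0.3348.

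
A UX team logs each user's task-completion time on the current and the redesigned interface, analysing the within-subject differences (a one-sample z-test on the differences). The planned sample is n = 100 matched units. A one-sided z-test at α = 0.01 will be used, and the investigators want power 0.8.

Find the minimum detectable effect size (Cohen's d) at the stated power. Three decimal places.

d ≈ 0.317

Required noncentrality: δ = z_{0.01} + z_{0.20} = 2.326 + 0.842 = 3.168.
δ = d·√n ⇒ d = δ/√n = 3.168/√100 = 0.3168.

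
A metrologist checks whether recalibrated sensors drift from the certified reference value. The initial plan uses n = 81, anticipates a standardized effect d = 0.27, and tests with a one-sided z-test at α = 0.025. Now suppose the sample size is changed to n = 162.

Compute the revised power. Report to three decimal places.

With n = 162: δ = d·√n = 0.27 × √162 = 3.4365. Critical value z_{0.025} = 1.960.
Revised power = Φ(δ − 1.960) = Φ(1.477) = 0.9301.

Power ≈ 0.930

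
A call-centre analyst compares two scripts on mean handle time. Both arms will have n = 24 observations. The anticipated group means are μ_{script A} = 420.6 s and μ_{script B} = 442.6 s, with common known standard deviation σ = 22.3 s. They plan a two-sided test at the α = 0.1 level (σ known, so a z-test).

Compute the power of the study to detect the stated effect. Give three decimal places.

Power ≈ 0.962

Standardized effect: d = |μ_{script A} − μ_{script B}| / σ = |420.6 − 442.6| / 22.3 = 0.9865
Noncentrality parameter: δ = d·√(n/2) = 0.9865 × √(24/2) = 3.4175
Two-sided α = 0.1 → critical value z_{0.05} = 1.645.
Power = Φ(δ − 1.645) + Φ(−δ − 1.645) = Φ(1.773) + Φ(-5.062) = 0.9619 + 0.0000 = 0.9619.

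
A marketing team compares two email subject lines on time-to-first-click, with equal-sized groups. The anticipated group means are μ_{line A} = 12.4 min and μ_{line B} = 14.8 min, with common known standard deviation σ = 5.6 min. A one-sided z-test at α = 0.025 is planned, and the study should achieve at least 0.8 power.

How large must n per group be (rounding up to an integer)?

n = 86 per group

Standardized effect: d = |μ_{line A} − μ_{line B}| / σ = |12.4 − 14.8| / 5.6 = 0.4286
For power 0.8 need Φ(δ − z_{0.025}) = 0.8, so δ = z_{0.025} + z_{0.20} = 1.960 + 0.842 = 2.802.
δ = d·√(n/2) ⇒ n = 2(δ/d)² = 2 × (2.802 / 0.4286)² = 85.47.
Round up to the next whole unit.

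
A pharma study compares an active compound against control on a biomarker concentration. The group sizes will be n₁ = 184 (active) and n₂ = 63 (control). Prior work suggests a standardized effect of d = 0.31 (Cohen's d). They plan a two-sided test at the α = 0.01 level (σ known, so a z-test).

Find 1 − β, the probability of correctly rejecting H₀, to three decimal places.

Power ≈ 0.326

Noncentrality parameter: δ = d / √(1/n₁ + 1/n₂) = 0.31 / √(1/184 + 1/63) = 2.1237
Two-sided α = 0.01 → critical value z_{0.005} = 2.576.
Power = Φ(δ − 2.576) + Φ(−δ − 2.576) = Φ(-0.452) + Φ(-4.700) = 0.3256 + 0.0000 = 0.3256.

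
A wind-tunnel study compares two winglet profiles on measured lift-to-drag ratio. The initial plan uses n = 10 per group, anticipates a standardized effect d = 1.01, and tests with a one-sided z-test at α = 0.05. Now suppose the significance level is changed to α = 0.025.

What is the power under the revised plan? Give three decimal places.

Power ≈ 0.617

δ = d·√(n/2) = 1.01 × √(10/2) = 2.2584 (unchanged). New critical value: z_{0.025} = 1.960.
Revised power = P(Z > 1.960 − δ) = Φ(0.298) = 0.6173.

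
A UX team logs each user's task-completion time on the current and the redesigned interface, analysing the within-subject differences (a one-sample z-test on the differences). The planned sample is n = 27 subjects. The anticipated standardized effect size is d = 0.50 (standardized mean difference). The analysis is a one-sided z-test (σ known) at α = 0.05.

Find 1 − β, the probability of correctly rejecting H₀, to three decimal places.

Power ≈ 0.830

Noncentrality parameter: δ = d·√n = 0.50 × √27 = 2.5981
One-sided α = 0.05 → critical value z_{0.05} = 1.645.
Power = Φ(δ − 1.645) = Φ(0.953) = 0.8298.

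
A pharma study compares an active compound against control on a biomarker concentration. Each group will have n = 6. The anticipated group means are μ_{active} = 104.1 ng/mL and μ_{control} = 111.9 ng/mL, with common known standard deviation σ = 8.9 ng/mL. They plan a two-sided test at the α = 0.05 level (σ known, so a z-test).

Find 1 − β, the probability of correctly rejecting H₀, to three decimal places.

Power ≈ 0.330

Standardized effect: d = |μ_{active} − μ_{control}| / σ = |104.1 − 111.9| / 8.9 = 0.8764
Noncentrality parameter: δ = d·√(n/2) = 0.8764 × √(6/2) = 1.5180
Critical value for a two-sided test at α = 0.05: z_{α/2} = 1.960.
Power = Φ(δ − 1.960) + Φ(−δ − 1.960) = Φ(-0.442) + Φ(-3.478) = 0.3292 + 0.0003 = 0.3295.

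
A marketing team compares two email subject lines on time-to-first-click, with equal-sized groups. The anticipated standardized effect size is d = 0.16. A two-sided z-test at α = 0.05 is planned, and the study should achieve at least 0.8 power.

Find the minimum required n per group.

Set Φ(δ − 1.960) = 0.8; then δ − 1.960 = Φ⁻¹(0.8) = 0.842, giving δ = 2.802.
(For δ > 0 the lower-tail rejection region contributes negligibly to power, so the one-term inversion is standard.)
δ = d·√(n/2) ⇒ n = 2(δ/d)² = 2 × (2.802 / 0.16)² = 613.19.
Round up to the next whole unit.

n = 614 per group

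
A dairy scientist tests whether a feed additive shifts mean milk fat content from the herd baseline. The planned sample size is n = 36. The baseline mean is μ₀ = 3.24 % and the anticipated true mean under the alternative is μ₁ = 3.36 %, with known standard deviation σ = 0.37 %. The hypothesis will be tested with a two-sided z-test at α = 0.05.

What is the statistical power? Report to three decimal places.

Power ≈ 0.494

Standardized effect: d = |μ₁ − μ₀| / σ = |3.36 − 3.24| / 0.37 = 0.3243
Noncentrality parameter: δ = d·√n = 0.3243 × √36 = 1.9459
Critical value for a two-sided test at α = 0.05: z_{α/2} = 1.960.
Power = Φ(δ − 1.960) + Φ(−δ − 1.960) = Φ(-0.014) + Φ(-3.906) = 0.4944 + 0.0000 = 0.4945.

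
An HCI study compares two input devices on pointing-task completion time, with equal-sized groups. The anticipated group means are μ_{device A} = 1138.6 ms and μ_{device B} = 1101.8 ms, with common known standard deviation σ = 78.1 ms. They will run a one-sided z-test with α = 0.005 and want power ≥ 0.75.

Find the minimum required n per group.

n = 96 per group

Standardized effect: d = |μ_{device A} − μ_{device B}| / σ = |1138.6 − 1101.8| / 78.1 = 0.4712
For power 0.75 need Φ(δ − z_{0.005}) = 0.75, so δ = z_{0.005} + z_{0.25} = 2.576 + 0.674 = 3.250.
δ = d·√(n/2) ⇒ n = 2(δ/d)² = 2 × (3.250 / 0.4712)² = 95.17.
Round up to the next whole unit.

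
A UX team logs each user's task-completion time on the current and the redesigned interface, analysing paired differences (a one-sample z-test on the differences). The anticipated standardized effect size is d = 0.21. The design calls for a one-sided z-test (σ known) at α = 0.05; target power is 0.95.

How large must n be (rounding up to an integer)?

For power 0.95 need Φ(δ − z_{0.05}) = 0.95, so δ = z_{0.05} + z_{0.05} = 1.645 + 1.645 = 3.290.
δ = d·√n ⇒ n = (δ/d)² = (3.290 / 0.21)² = 245.40.
Round up to the next whole unit.

n = 246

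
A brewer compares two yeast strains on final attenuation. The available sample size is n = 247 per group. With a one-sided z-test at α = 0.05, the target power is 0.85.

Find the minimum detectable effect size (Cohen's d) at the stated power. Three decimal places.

Required noncentrality: δ = z_{0.05} + z_{0.15} = 1.645 + 1.036 = 2.681.
δ = d·√(n/2) ⇒ d = δ/√(n/2) = 2.681/√(247/2) = 0.2413.

d ≈ 0.241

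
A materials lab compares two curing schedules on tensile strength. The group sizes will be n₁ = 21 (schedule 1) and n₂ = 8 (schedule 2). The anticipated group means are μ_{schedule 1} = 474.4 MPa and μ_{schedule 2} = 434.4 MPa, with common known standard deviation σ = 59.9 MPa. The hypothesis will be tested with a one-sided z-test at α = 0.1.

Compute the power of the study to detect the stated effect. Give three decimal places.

Standardized effect: d = |μ_{schedule 1} − μ_{schedule 2}| / σ = |474.4 − 434.4| / 59.9 = 0.6678
Noncentrality parameter: δ = d / √(1/n₁ + 1/n₂) = 0.6678 / √(1/21 + 1/8) = 1.6073
Critical value for a one-sided test at α = 0.1: z_α = 1.282.
Power = P(Z > 1.282 − δ) = Φ(0.326) = 0.6277.

Power ≈ 0.628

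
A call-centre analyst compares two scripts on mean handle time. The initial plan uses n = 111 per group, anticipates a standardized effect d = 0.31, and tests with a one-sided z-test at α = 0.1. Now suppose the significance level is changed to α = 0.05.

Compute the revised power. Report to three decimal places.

δ = d·√(n/2) = 0.31 × √(111/2) = 2.3094 (unchanged). New critical value: z_{0.05} = 1.645.
Revised power = P(Z > 1.645 − δ) = Φ(0.665) = 0.7468.

Power ≈ 0.747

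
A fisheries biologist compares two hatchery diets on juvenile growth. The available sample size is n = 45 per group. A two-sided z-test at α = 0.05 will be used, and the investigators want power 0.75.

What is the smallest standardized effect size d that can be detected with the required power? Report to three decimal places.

d ≈ 0.555

Required noncentrality: δ = z_{0.025} + z_{0.25} = 1.960 + 0.674 = 2.634.
(The second rejection-region term Φ(−δ − z_{α/2}) is negligible and dropped.)
δ = d·√(n/2) ⇒ d = δ/√(n/2) = 2.634/√(45/2) = 0.5554.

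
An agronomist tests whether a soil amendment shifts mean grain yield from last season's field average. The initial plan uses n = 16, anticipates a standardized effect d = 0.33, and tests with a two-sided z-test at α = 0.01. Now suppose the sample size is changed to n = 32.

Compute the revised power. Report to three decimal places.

With n = 32: δ = d·√n = 0.33 × √32 = 1.8668. Critical value z_{0.005} = 2.576.
Revised power = Φ(δ − 2.576) + Φ(−δ − 2.576) = Φ(-0.709) + Φ(-4.443) = 0.2391 + 0.0000 = 0.2391.

Power ≈ 0.239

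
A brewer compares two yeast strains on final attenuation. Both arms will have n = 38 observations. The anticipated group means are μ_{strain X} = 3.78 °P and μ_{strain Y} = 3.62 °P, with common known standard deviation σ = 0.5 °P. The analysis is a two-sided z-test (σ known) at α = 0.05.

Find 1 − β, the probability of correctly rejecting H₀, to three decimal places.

Standardized effect: d = |μ_{strain X} − μ_{strain Y}| / σ = |3.78 − 3.62| / 0.5 = 0.3200
Noncentrality parameter: δ = d·√(n/2) = 0.3200 × √(38/2) = 1.3948
Two-sided α = 0.05 → critical value z_{0.025} = 1.960.
Power = Φ(δ − 1.960) + Φ(−δ − 1.960) = Φ(-0.565) + Φ(-3.355) = 0.2860 + 0.0004 = 0.2864.

Power ≈ 0.286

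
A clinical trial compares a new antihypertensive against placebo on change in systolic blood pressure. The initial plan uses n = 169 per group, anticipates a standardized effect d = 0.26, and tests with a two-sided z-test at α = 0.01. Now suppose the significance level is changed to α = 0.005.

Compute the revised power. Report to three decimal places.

Power ≈ 0.338

δ = d·√(n/2) = 0.26 × √(169/2) = 2.3900 (unchanged). New critical value: z_{0.0025} = 2.807.
Revised power = Φ(δ − 2.807) + Φ(−δ − 2.807) = Φ(-0.417) + Φ(-5.197) = 0.3383 + 0.0000 = 0.3383.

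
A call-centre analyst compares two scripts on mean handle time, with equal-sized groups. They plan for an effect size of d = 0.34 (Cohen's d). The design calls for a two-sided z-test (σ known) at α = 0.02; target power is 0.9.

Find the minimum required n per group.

n = 226 per group

Set Φ(δ − 2.326) = 0.9; then δ − 2.326 = Φ⁻¹(0.9) = 1.282, giving δ = 3.608.
(For δ > 0 the lower-tail rejection region contributes negligibly to power, so the one-term inversion is standard.)
δ = d·√(n/2) ⇒ n = 2(δ/d)² = 2 × (3.608 / 0.34)² = 225.21.
Round up to the next whole unit.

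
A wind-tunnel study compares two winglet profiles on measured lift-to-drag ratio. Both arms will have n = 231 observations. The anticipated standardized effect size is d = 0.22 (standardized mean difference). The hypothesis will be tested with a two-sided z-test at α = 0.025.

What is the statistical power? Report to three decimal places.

Power ≈ 0.549

Noncentrality parameter: δ = d·√(n/2) = 0.22 × √(231/2) = 2.3644
Two-sided α = 0.025 → critical value z_{0.0125} = 2.241.
Power = Φ(δ − 2.241) + Φ(−δ − 2.241) = Φ(0.123) + Φ(-4.606) = 0.5489 + 0.0000 = 0.5489.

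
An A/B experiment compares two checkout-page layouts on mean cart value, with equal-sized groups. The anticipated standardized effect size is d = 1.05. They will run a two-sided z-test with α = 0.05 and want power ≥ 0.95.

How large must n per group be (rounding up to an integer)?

n = 24 per group

For power 0.95 need Φ(δ − z_{0.025}) = 0.95, so δ = z_{0.025} + z_{0.05} = 1.960 + 1.645 = 3.605.
(Ignoring the negligible lower-tail rejection probability gives the usual closed-form inversion.)
δ = d·√(n/2) ⇒ n = 2(δ/d)² = 2 × (3.605 / 1.05)² = 23.57.
Rounding up, n = 24 per group.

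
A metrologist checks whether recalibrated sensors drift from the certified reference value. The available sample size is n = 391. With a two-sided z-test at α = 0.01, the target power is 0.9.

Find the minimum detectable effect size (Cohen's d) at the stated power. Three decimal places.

Required noncentrality: δ = z_{0.005} + z_{0.10} = 2.576 + 1.282 = 3.857.
(Lower-tail contribution to power is negligible for δ > 0.)
δ = d·√n ⇒ d = δ/√n = 3.857/√391 = 0.1951.

d ≈ 0.195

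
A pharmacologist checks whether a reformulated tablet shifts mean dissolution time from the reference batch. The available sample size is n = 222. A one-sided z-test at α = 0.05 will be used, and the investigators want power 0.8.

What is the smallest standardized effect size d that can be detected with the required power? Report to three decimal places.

Required noncentrality: δ = z_{0.05} + z_{0.20} = 1.645 + 0.842 = 2.486.
δ = d·√n ⇒ d = δ/√n = 2.486/√222 = 0.1669.

d ≈ 0.167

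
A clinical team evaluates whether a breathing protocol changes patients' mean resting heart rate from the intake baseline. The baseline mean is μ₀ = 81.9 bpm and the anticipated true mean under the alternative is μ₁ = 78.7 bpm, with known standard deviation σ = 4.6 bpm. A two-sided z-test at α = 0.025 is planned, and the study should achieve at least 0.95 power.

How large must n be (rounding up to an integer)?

n = 32

Standardized effect: d = |μ₁ − μ₀| / σ = |78.7 − 81.9| / 4.6 = 0.6957
Set Φ(δ − 2.241) = 0.95; then δ − 2.241 = Φ⁻¹(0.95) = 1.645, giving δ = 3.886.
(For δ > 0 the lower-tail rejection region contributes negligibly to power, so the one-term inversion is standard.)
δ = d·√n ⇒ n = (δ/d)² = (3.886 / 0.6957)² = 31.21.
Round up to the next whole unit.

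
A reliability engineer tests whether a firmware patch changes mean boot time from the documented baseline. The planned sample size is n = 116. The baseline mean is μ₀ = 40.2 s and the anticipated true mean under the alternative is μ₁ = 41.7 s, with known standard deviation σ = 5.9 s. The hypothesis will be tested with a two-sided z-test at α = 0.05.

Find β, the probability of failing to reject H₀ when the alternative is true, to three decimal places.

Standardized effect: d = |μ₁ − μ₀| / σ = |41.7 − 40.2| / 5.9 = 0.2542
Noncentrality parameter: δ = d·√n = 0.2542 × √116 = 2.7382
Two-sided α = 0.05 → critical value z_{0.025} = 1.960.
Power = Φ(δ − 1.960) + Φ(−δ − 1.960) = Φ(0.778) + Φ(-4.698) = 0.7818 + 0.0000 = 0.7818.
Type II error: β = 1 − power = 1 − 0.7818 = 0.2182.

β ≈ 0.218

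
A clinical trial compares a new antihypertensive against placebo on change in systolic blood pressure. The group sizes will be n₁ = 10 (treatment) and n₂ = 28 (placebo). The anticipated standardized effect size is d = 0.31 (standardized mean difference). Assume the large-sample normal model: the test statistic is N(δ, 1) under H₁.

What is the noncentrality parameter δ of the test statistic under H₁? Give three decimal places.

δ = d / √(1/n₁ + 1/n₂) = 0.31 / √(1/10 + 1/28) = 0.8415

δ ≈ 0.841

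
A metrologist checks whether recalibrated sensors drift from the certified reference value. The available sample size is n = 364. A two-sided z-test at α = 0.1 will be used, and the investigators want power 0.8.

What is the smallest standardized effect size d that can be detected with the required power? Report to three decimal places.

Required noncentrality: δ = z_{0.05} + z_{0.20} = 1.645 + 0.842 = 2.486.
(Lower-tail contribution to power is negligible for δ > 0.)
δ = d·√n ⇒ d = δ/√n = 2.486/√364 = 0.1303.

d ≈ 0.130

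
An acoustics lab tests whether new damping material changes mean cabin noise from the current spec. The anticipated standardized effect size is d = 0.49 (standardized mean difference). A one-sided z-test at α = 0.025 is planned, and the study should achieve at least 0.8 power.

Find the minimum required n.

n = 33

Set Φ(δ − 1.960) = 0.8; then δ − 1.960 = Φ⁻¹(0.8) = 0.842, giving δ = 2.802.
δ = d·√n ⇒ n = (δ/d)² = (2.802 / 0.49)² = 32.69.
Rounding up, n = 33.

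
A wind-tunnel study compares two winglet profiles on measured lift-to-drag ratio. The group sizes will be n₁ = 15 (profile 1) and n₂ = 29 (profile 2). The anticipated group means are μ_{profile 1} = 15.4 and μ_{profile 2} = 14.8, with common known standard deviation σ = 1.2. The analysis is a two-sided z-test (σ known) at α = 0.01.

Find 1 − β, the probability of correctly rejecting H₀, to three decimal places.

Standardized effect: d = |μ_{profile 1} − μ_{profile 2}| / σ = |15.4 − 14.8| / 1.2 = 0.5000
Noncentrality parameter: δ = d / √(1/n₁ + 1/n₂) = 0.5000 / √(1/15 + 1/29) = 1.5721
Two-sided α = 0.01 → critical value z_{0.005} = 2.576.
Power = Φ(δ − 2.576) + Φ(−δ − 2.576) = Φ(-1.004) + Φ(-4.148) = 0.1578 + 0.0000 = 0.1578.

Power ≈ 0.158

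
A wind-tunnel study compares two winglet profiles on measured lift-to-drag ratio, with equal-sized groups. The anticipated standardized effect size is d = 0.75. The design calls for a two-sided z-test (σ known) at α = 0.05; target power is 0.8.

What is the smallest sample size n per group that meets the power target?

n = 28 per group

Set Φ(δ − 1.960) = 0.8; then δ − 1.960 = Φ⁻¹(0.8) = 0.842, giving δ = 2.802.
(The Φ(−δ − z_{α/2}) term is vanishingly small for δ > 0 and is dropped in the standard sample-size formula.)
δ = d·√(n/2) ⇒ n = 2(δ/d)² = 2 × (2.802 / 0.75)² = 27.91.
Rounding up, n = 28 per group.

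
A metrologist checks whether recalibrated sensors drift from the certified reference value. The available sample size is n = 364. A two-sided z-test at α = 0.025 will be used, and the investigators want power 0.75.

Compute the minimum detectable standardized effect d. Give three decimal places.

d ≈ 0.153

Required noncentrality: δ = z_{0.0125} + z_{0.25} = 2.241 + 0.674 = 2.916.
(Lower-tail contribution to power is negligible for δ > 0.)
δ = d·√n ⇒ d = δ/√n = 2.916/√364 = 0.1528.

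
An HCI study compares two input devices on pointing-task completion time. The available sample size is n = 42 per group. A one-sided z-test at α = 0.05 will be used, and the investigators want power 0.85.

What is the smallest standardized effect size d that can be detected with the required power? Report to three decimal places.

d ≈ 0.585

Required noncentrality: δ = z_{0.05} + z_{0.15} = 1.645 + 1.036 = 2.681.
δ = d·√(n/2) ⇒ d = δ/√(n/2) = 2.681/√(42/2) = 0.5851.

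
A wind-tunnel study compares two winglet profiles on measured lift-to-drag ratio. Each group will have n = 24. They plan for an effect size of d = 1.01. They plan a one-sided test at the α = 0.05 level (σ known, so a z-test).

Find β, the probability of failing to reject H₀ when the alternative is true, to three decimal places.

β ≈ 0.032

Noncentrality parameter: δ = d·√(n/2) = 1.01 × √(24/2) = 3.4987
Critical value for a one-sided test at α = 0.05: z_α = 1.645.
Power = P(Z > 1.645 − δ) = Φ(1.854) = 0.9681.
Type II error: β = 1 − power = 1 − 0.9681 = 0.0319.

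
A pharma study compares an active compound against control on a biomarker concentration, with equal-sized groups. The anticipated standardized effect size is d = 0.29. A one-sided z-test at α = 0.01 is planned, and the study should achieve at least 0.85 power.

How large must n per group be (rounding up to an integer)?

n = 269 per group

For power 0.85 need Φ(δ − z_{0.01}) = 0.85, so δ = z_{0.01} + z_{0.15} = 2.326 + 1.036 = 3.363.
δ = d·√(n/2) ⇒ n = 2(δ/d)² = 2 × (3.363 / 0.29)² = 268.93.
Rounding up, n = 269 per group.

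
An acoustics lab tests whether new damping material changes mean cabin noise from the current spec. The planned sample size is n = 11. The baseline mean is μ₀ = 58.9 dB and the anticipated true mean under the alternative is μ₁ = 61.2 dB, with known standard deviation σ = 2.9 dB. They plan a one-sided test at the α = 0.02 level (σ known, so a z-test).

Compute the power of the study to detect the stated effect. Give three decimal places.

Power ≈ 0.718

Standardized effect: d = |μ₁ − μ₀| / σ = |61.2 − 58.9| / 2.9 = 0.7931
Noncentrality parameter: δ = d·√n = 0.7931 × √11 = 2.6304
One-sided α = 0.02 → critical value z_{0.02} = 2.054.
Power = Φ(δ − 2.054) = Φ(0.577) = 0.7179.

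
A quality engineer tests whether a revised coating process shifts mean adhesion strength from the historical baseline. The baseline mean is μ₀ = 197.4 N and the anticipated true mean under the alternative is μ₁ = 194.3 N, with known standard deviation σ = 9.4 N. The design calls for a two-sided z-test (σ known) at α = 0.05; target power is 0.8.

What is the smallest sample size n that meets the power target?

Standardized effect: d = |μ₁ − μ₀| / σ = |194.3 − 197.4| / 9.4 = 0.3298
For power 0.8 need Φ(δ − z_{0.025}) = 0.8, so δ = z_{0.025} + z_{0.20} = 1.960 + 0.842 = 2.802.
(For δ > 0 the lower-tail rejection region contributes negligibly to power, so the one-term inversion is standard.)
δ = d·√n ⇒ n = (δ/d)² = (2.802 / 0.3298)² = 72.17.
Round up to the next whole unit.

n = 73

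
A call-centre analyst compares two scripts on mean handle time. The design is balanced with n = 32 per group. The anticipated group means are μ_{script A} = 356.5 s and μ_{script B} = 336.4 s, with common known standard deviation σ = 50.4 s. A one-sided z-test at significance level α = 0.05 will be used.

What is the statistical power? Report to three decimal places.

Standardized effect: d = |μ_{script A} − μ_{script B}| / σ = |356.5 − 336.4| / 50.4 = 0.3988
Noncentrality parameter: δ = d·√(n/2) = 0.3988 × √(32/2) = 1.5952
One-sided α = 0.05 → critical value z_{0.05} = 1.645.
Power = Φ(δ − 1.645) = Φ(-0.050) = 0.4802.

Power ≈ 0.480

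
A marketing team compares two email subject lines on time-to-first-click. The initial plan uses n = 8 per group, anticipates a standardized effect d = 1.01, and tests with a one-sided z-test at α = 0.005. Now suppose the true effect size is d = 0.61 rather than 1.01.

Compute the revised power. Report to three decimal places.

Power ≈ 0.088

With d = 0.61: δ = d·√(n/2) = 0.61 × √(8/2) = 1.2200. Critical value z_{0.005} = 2.576.
Revised power = P(Z > 2.576 − δ) = Φ(-1.356) = 0.0876.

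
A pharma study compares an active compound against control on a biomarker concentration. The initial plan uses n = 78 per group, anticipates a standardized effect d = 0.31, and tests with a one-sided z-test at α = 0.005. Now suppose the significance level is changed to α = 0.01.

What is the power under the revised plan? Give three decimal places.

Power ≈ 0.348

δ = d·√(n/2) = 0.31 × √(78/2) = 1.9359 (unchanged). New critical value: z_{0.01} = 2.326.
Revised power = Φ(δ − 2.326) = Φ(-0.390) = 0.3481.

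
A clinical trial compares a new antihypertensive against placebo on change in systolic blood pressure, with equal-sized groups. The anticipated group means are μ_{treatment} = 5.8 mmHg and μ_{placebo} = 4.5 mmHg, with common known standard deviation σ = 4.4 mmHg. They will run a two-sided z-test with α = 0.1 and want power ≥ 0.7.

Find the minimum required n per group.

Standardized effect: d = |μ_{treatment} − μ_{placebo}| / σ = |5.8 − 4.5| / 4.4 = 0.2955
Set Φ(δ − 1.645) = 0.7; then δ − 1.645 = Φ⁻¹(0.7) = 0.524, giving δ = 2.169.
(For δ > 0 the lower-tail rejection region contributes negligibly to power, so the one-term inversion is standard.)
δ = d·√(n/2) ⇒ n = 2(δ/d)² = 2 × (2.169 / 0.2955)² = 107.81.
Round up to the next whole unit.

n = 108 per group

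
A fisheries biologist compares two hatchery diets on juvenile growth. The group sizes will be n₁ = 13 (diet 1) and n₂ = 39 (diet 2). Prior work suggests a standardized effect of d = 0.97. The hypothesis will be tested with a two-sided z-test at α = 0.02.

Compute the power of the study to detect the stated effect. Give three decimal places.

Noncentrality parameter: δ = d / √(1/n₁ + 1/n₂) = 0.97 / √(1/13 + 1/39) = 3.0288
Critical value for a two-sided test at α = 0.02: z_{α/2} = 2.326.
Power = Φ(δ − 2.326) + Φ(−δ − 2.326) = Φ(0.702) + Φ(-5.355) = 0.7588 + 0.0000 = 0.7588.

Power ≈ 0.759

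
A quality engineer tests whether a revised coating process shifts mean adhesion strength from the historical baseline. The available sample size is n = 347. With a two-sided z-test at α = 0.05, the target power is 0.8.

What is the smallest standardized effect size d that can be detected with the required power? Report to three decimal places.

d ≈ 0.150

Need Φ(δ − 1.960) = 0.8, so δ = 1.960 + 0.842 = 2.802.
(Lower-tail contribution to power is negligible for δ > 0.)
δ = d·√n ⇒ d = δ/√n = 2.802/√347 = 0.1504.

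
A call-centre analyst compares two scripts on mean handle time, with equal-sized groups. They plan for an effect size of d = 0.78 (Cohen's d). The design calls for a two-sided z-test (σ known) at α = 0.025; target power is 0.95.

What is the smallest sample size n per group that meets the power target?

For power 0.95 need Φ(δ − z_{0.0125}) = 0.95, so δ = z_{0.0125} + z_{0.05} = 2.241 + 1.645 = 3.886.
(For δ > 0 the lower-tail rejection region contributes negligibly to power, so the one-term inversion is standard.)
δ = d·√(n/2) ⇒ n = 2(δ/d)² = 2 × (3.886 / 0.78)² = 49.65.
Rounding up, n = 50 per group.

n = 50 per group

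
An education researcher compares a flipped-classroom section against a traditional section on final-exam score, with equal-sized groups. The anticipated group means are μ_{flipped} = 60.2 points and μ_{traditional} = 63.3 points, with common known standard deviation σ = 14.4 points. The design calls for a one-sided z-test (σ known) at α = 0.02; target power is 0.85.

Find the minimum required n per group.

n = 413 per group

Standardized effect: d = |μ_{flipped} − μ_{traditional}| / σ = |60.2 − 63.3| / 14.4 = 0.2153
For power 0.85 need Φ(δ − z_{0.02}) = 0.85, so δ = z_{0.02} + z_{0.15} = 2.054 + 1.036 = 3.090.
δ = d·√(n/2) ⇒ n = 2(δ/d)² = 2 × (3.090 / 0.2153)² = 412.10.
Round up to the next whole unit.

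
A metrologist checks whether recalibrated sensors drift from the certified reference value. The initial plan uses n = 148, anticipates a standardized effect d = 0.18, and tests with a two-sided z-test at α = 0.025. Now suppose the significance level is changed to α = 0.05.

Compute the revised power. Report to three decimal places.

Power ≈ 0.591

δ = d·√n = 0.18 × √148 = 2.1898 (unchanged). New critical value: z_{0.025} = 1.960.
Revised power = Φ(δ − 1.960) + Φ(−δ − 1.960) = Φ(0.230) + Φ(-4.150) = 0.5909 + 0.0000 = 0.5909.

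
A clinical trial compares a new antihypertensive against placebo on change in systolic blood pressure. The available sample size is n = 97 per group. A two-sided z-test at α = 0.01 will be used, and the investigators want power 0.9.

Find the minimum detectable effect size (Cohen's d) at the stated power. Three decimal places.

Need Φ(δ − 2.576) = 0.9, so δ = 2.576 + 1.282 = 3.857.
(Lower-tail contribution to power is negligible for δ > 0.)
δ = d·√(n/2) ⇒ d = δ/√(n/2) = 3.857/√(97/2) = 0.5539.

d ≈ 0.554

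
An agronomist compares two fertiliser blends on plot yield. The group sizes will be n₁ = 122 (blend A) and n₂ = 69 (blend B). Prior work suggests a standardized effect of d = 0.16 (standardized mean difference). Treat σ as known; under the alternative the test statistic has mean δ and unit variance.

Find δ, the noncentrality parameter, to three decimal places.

δ = d / √(1/n₁ + 1/n₂) = 0.16 / √(1/122 + 1/69) = 1.0622

δ ≈ 1.062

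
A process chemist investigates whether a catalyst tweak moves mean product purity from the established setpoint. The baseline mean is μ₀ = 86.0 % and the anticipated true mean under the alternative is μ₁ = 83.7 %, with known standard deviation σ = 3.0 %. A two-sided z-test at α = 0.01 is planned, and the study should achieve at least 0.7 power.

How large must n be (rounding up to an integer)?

n = 17

Standardized effect: d = |μ₁ − μ₀| / σ = |83.7 − 86.0| / 3.0 = 0.7667
Set Φ(δ − 2.576) = 0.7; then δ − 2.576 = Φ⁻¹(0.7) = 0.524, giving δ = 3.100.
(For δ > 0 the lower-tail rejection region contributes negligibly to power, so the one-term inversion is standard.)
δ = d·√n ⇒ n = (δ/d)² = (3.100 / 0.7667)² = 16.35.
Round up to the next whole unit.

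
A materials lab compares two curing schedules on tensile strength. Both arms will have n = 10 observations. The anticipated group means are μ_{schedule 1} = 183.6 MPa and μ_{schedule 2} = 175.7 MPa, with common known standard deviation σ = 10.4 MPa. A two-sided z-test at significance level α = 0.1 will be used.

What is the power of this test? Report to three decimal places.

Standardized effect: d = |μ_{schedule 1} − μ_{schedule 2}| / σ = |183.6 − 175.7| / 10.4 = 0.7596
Noncentrality parameter: δ = d·√(n/2) = 0.7596 × √(10/2) = 1.6986
Critical value for a two-sided test at α = 0.1: z_{α/2} = 1.645.
Power = Φ(δ − 1.645) + Φ(−δ − 1.645) = Φ(0.054) + Φ(-3.343) = 0.5214 + 0.0004 = 0.5218.

Power ≈ 0.522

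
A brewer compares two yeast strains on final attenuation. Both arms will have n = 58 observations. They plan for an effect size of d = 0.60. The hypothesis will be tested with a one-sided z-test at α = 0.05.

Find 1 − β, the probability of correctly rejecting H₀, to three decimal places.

Noncentrality parameter: δ = d·√(n/2) = 0.60 × √(58/2) = 3.2311
Critical value for a one-sided test at α = 0.05: z_α = 1.645.
Power = Φ(δ − 1.645) = Φ(1.586) = 0.9437.

Power ≈ 0.944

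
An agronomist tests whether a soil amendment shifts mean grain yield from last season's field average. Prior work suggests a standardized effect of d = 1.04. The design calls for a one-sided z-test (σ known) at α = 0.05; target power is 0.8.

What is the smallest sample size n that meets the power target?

Set Φ(δ − 1.645) = 0.8; then δ − 1.645 = Φ⁻¹(0.8) = 0.842, giving δ = 2.486.
δ = d·√n ⇒ n = (δ/d)² = (2.486 / 1.04)² = 5.72.
Rounding up, n = 6.

n = 6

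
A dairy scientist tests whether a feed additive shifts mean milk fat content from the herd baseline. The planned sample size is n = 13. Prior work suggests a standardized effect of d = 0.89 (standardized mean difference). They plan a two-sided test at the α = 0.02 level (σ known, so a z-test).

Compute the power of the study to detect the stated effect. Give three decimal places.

Power ≈ 0.811

Noncentrality parameter: δ = d·√n = 0.89 × √13 = 3.2089
Critical value for a two-sided test at α = 0.02: z_{α/2} = 2.326.
Power = Φ(δ − 2.326) + Φ(−δ − 2.326) = Φ(0.883) + Φ(-5.535) = 0.8113 + 0.0000 = 0.8113.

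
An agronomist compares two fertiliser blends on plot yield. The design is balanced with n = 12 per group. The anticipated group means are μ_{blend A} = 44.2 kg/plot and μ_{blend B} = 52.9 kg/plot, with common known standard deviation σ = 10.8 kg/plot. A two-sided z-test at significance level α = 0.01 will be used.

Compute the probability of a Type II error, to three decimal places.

β ≈ 0.727

Standardized effect: d = |μ_{blend A} − μ_{blend B}| / σ = |44.2 − 52.9| / 10.8 = 0.8056
Noncentrality parameter: δ = d·√(n/2) = 0.8056 × √(12/2) = 1.9732
Two-sided α = 0.01 → critical value z_{0.005} = 2.576.
Power = Φ(δ − 2.576) + Φ(−δ − 2.576) = Φ(-0.603) + Φ(-4.549) = 0.2734 + 0.0000 = 0.2734.
Type II error: β = 1 − power = 1 − 0.2734 = 0.7266.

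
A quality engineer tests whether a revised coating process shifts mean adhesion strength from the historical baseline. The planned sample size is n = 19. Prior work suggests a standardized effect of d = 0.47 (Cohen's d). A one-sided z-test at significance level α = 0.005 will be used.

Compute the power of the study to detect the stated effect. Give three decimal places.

Power ≈ 0.299

Noncentrality parameter: δ = d·√n = 0.47 × √19 = 2.0487
Critical value for a one-sided test at α = 0.005: z_α = 2.576.
Power = P(Z > 2.576 − δ) = Φ(-0.527) = 0.2990.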